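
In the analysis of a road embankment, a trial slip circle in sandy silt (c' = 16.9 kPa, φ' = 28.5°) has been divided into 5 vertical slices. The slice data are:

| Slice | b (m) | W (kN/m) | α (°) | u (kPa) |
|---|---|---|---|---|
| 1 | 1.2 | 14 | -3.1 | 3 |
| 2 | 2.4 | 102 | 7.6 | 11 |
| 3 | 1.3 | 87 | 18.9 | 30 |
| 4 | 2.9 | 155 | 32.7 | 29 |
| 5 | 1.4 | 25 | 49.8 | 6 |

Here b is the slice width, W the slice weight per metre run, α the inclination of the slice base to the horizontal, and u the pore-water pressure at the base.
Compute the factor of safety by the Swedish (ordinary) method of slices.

FS = 1.85

Ordinary method of slices: FS = Σ[c'·Δl_i + (W_i cosα_i − u_i·Δl_i)·tanφ'] / Σ W_i sinα_i, with Δl_i = b_i / cosα_i.
Slice 1: Δl = 1.2/cos(-3.1°) = 1.202 m; N'_1 = 14·cos(-3.1°) − 3·1.202 = 10.4; c'Δl = 20.31; W sinα = -0.8
Slice 2: Δl = 2.4/cos7.6° = 2.421 m; N'_2 = 102·cos7.6° − 11·2.421 = 74.5; c'Δl = 40.92; W sinα = 13.5
Slice 3: Δl = 1.3/cos18.9° = 1.374 m; N'_3 = 87·cos18.9° − 30·1.374 = 41.1; c'Δl = 23.22; W sinα = 28.2
Slice 4: Δl = 2.9/cos32.7° = 3.446 m; N'_4 = 155·cos32.7° − 29·3.446 = 30.5; c'Δl = 58.24; W sinα = 83.7
Slice 5: Δl = 1.4/cos49.8° = 2.169 m; N'_5 = 25·cos49.8° − 6·2.169 = 3.1; c'Δl = 36.66; W sinα = 19.1
Σc'Δl = 179.3 kN/m; ΣN' = 159.5 kN/m; ΣW sinα = 143.7 kN/m
Resisting = 179.3 + 159.5·tan28.5° = 179.3 + 86.6 = 266.0 kN/m
FS = 266.0 / 143.7 = 1.850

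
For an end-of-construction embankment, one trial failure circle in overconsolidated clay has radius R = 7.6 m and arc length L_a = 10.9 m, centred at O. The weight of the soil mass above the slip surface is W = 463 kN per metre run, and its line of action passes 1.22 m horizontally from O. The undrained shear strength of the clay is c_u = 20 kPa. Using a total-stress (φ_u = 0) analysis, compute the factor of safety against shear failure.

FS = 2.93

Taking moments about the centre O, the resisting moment is provided by the undrained shear strength acting along the arc:
M_R = c_u·L_a·R = 20·10.90·7.6 = 1656.8 kN·m/m
M_D = W·d = 463·1.22 = 564.9 kN·m/m
FS = M_R / M_D = 1656.8 / 564.9 = 2.933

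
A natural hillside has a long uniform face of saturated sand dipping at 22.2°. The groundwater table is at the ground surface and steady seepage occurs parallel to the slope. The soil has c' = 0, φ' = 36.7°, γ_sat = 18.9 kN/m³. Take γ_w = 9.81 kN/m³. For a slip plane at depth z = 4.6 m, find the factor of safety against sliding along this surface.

FS = 0.88

With seepage parallel to the slope and the water table at the surface, the effective normal stress on the slip plane uses the buoyant unit weight γ' = γ_sat − γ_w while the driving shear stress uses γ_sat:
FS = [c' + γ' z cos²β tanφ'] / [γ_sat z sinβ cosβ]
(For c' = 0 this reduces to FS = (γ'/γ_sat)·tanφ'/tanβ.)
γ' = 18.9 − 9.81 = 9.09 kN/m³
Numerator = 0.0 + 9.09·4.6·cos²22.2°·tan36.7° = 0.0 + 9.09·4.6·0.8572·0.7454 = 26.718 kPa
Denominator = 18.9·4.6·sin22.2°·cos22.2° = 18.9·4.6·0.3778·0.9259 = 30.414 kPa
FS = 26.718 / 30.414 = 0.878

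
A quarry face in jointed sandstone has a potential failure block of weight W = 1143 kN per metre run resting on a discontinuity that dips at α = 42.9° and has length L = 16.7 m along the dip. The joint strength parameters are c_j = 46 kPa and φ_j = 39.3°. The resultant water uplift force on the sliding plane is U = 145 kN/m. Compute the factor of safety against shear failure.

FS = 1.72

Resolving the block weight along and normal to the plane and applying the Mohr–Coulomb strength on the joint:
N' = W cosα − U = 1143·cos42.9° − 145 = 692.3 kN/m
Driving force T = W sinα = 1143·sin42.9° = 778.1 kN/m
Resisting force R = c_j·L + N'·tanφ_j = 46·16.7 + 692.3·tan39.3° = 768.2 + 566.6 = 1334.8 kN/m
FS = R / T = 1334.8 / 778.1 = 1.716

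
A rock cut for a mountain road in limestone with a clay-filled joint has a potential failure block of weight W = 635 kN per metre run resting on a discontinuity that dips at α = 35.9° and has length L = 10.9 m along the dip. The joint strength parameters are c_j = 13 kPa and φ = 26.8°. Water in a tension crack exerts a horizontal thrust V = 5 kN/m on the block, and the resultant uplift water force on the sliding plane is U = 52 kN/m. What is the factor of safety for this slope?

Resolving the block weight along and normal to the plane and applying the Mohr–Coulomb strength on the joint:
N' = W cosα − U − V sinα = 635·cos35.9° − 52 − 5·sin35.9° = 459.4 kN/m
Driving force T = W sinα + V cosα = 635·sin35.9° + 5·cos35.9° = 376.4 kN/m
Resisting force R = c_j·L + N'·tanφ = 13·10.9 + 459.4·tan26.8° = 141.7 + 232.1 = 373.8 kN/m
FS = R / T = 373.8 / 376.4 = 0.993

FS = 0.99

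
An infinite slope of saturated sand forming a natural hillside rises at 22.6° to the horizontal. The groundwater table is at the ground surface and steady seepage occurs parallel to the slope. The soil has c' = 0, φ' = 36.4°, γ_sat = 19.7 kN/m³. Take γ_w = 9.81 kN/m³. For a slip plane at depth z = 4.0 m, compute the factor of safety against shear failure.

With seepage parallel to the slope and the water table at the surface, the effective normal stress on the slip plane uses the buoyant unit weight γ' = γ_sat − γ_w while the driving shear stress uses γ_sat:
FS = [c' + γ' z cos²β tanφ'] / [γ_sat z sinβ cosβ]
(For c' = 0 this reduces to FS = (γ'/γ_sat)·tanφ'/tanβ.)
γ' = 19.7 − 9.81 = 9.89 kN/m³
Numerator = 0.0 + 9.89·4.0·cos²22.6°·tan36.4° = 0.0 + 9.89·4.0·0.8523·0.7373 = 24.859 kPa
Denominator = 19.7·4.0·sin22.6°·cos22.6° = 19.7·4.0·0.3843·0.9232 = 27.957 kPa
FS = 24.859 / 27.957 = 0.889

FS = 0.89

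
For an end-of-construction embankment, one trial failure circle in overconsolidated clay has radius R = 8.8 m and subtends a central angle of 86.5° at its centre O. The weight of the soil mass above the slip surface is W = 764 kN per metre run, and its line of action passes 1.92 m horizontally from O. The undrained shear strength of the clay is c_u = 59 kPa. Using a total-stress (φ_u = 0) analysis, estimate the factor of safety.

FS = 4.70

Taking moments about the centre O, the resisting moment is provided by the undrained shear strength acting along the arc:
Arc length L_a = R·θ = 8.8·(86.5°·π/180) = 8.8·1.5097 = 13.29 m
M_R = c_u·L_a·R = 59·13.29·8.8 = 6897.8 kN·m/m
M_D = W·d = 764·1.92 = 1466.9 kN·m/m
FS = M_R / M_D = 6897.8 / 1466.9 = 4.702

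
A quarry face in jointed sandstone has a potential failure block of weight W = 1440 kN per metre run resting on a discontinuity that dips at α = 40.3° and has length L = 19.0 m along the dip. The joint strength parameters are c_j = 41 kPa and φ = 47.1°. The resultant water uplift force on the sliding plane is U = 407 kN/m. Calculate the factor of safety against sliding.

FS = 1.64

Resolving the block weight along and normal to the plane and applying the Mohr–Coulomb strength on the joint:
N' = W cosα − U = 1440·cos40.3° − 407 = 691.2 kN/m
Driving force T = W sinα = 1440·sin40.3° = 931.4 kN/m
Resisting force R = c_j·L + N'·tanφ = 41·19.0 + 691.2·tan47.1° = 779.0 + 743.9 = 1522.9 kN/m
FS = R / T = 1522.9 / 931.4 = 1.635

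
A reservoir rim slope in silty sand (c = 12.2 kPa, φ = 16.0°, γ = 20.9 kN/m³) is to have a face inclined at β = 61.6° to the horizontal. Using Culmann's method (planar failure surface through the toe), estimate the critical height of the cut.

Culmann's analysis gives the critical failure plane at α_cr = (β + φ)/2 = (61.6 + 16.0)/2 = 38.8°, and the critical height
H_c = (4c/γ) · sinβ cosφ / [1 − cos(β − φ)]
    = (4·12.2/20.9) · sin61.6°·cos16.0° / [1 − cos(45.6°)]
    = 2.335 · 0.8796·0.9613 / [1 − 0.6997]
    = 2.335 · 0.8456 / 0.3003
    = 6.57 m

H_c = 6.57 m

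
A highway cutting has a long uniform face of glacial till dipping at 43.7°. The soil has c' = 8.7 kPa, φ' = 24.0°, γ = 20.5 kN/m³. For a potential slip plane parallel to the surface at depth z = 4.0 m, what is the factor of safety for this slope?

FS = 0.68

For an infinite slope with a slip plane parallel to the surface (no pore pressure): FS = [c' + γz cos²β tanφ'] / [γz sinβ cosβ].
γz = 20.5·4.0 = 82.00 kN/m²
Numerator = 8.7 + 82.00·cos²43.7°·tan24.0° = 8.7 + 82.00·0.5227·0.4452 = 27.782 kPa
Denominator = 82.00·sin43.7°·cos43.7° = 82.00·0.6909·0.7230 = 40.958 kPa
FS = 27.782 / 40.958 = 0.678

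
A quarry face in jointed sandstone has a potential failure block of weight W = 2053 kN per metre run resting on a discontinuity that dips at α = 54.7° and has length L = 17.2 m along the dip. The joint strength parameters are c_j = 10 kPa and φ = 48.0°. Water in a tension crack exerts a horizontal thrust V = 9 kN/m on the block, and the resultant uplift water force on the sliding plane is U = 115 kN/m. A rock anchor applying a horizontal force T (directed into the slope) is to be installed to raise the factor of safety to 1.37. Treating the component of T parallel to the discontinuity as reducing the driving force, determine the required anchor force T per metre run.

T = 559 kN/m

Resolving forces along and normal to the sliding plane, with the horizontal anchor force T adding T·sinα to the effective normal force and T·cosα acting up the plane against the driving force:
FS = [c_jL + (W cosα − U − V sinα + T sinα) tanφ] / [W sinα + V cosα − T cosα]
Without the anchor: N' = 1064.0 kN/m, driving T_d = 1680.7 kN/m, resisting R = 10·17.2 + 1064.0·tan48.0° = 1353.7 kN/m, FS = 0.81.
Setting FS = 1.37 and solving for T:
1.37·(1680.7 − T cos54.7°) = 1353.7 + T sin54.7°·tan48.0°
T·(sin54.7°·tan48.0° + 1.37·cos54.7°) = 1.37·1680.7 − 1353.7
T·(0.8161·1.1106 + 1.37·0.5779) = 2302.6 − 1353.7 = 948.9
T·1.6981 = 948.9
T = 558.8 kN/m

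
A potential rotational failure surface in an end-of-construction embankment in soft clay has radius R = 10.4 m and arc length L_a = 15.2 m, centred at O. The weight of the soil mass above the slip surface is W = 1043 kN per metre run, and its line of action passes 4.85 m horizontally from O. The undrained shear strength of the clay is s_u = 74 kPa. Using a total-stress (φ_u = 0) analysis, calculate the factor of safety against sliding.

Taking moments about the centre O, the resisting moment is provided by the undrained shear strength acting along the arc:
M_R = s_u·L_a·R = 74·15.20·10.4 = 11697.9 kN·m/m
M_D = W·d = 1043·4.85 = 5058.5 kN·m/m
FS = M_R / M_D = 11697.9 / 5058.5 = 2.313

FS = 2.31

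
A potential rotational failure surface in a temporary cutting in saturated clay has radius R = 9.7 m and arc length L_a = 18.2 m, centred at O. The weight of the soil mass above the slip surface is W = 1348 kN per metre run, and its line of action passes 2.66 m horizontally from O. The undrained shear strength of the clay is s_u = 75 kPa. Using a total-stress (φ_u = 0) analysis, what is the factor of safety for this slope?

FS = 3.69

Taking moments about the centre O, the resisting moment is provided by the undrained shear strength acting along the arc:
M_R = s_u·L_a·R = 75·18.20·9.7 = 13240.5 kN·m/m
M_D = W·d = 1348·2.66 = 3585.7 kN·m/m
FS = M_R / M_D = 13240.5 / 3585.7 = 3.693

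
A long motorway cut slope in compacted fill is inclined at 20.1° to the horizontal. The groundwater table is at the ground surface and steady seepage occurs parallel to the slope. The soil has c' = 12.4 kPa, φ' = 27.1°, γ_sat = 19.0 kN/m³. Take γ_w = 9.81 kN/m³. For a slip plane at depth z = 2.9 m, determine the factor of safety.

With seepage parallel to the slope and the water table at the surface, the effective normal stress on the slip plane uses the buoyant unit weight γ' = γ_sat − γ_w while the driving shear stress uses γ_sat:
FS = [c' + γ' z cos²β tanφ'] / [γ_sat z sinβ cosβ]
γ' = 19.0 − 9.81 = 9.19 kN/m³
Numerator = 12.4 + 9.19·2.9·cos²20.1°·tan27.1° = 12.4 + 9.19·2.9·0.8819·0.5117 = 24.427 kPa
Denominator = 19.0·2.9·sin20.1°·cos20.1° = 19.0·2.9·0.3437·0.9391 = 17.782 kPa
FS = 24.427 / 17.782 = 1.374

FS = 1.37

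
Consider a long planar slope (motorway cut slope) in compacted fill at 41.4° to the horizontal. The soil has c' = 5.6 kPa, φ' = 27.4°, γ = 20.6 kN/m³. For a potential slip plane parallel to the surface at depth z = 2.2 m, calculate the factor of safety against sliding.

For an infinite slope with a slip plane parallel to the surface (no pore pressure): FS = [c' + γz cos²β tanφ'] / [γz sinβ cosβ].
γz = 20.6·2.2 = 45.32 kN/m²
Numerator = 5.6 + 45.32·cos²41.4°·tan27.4° = 5.6 + 45.32·0.5627·0.5184 = 18.818 kPa
Denominator = 45.32·sin41.4°·cos41.4° = 45.32·0.6613·0.7501 = 22.481 kPa
FS = 18.818 / 22.481 = 0.837

FS = 0.84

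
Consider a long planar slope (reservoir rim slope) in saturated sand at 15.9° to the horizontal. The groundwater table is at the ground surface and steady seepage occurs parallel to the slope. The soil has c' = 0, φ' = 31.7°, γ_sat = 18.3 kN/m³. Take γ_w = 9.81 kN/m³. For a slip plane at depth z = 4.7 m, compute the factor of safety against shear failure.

With seepage parallel to the slope and the water table at the surface, the effective normal stress on the slip plane uses the buoyant unit weight γ' = γ_sat − γ_w while the driving shear stress uses γ_sat:
FS = [c' + γ' z cos²β tanφ'] / [γ_sat z sinβ cosβ]
(For c' = 0 this reduces to FS = (γ'/γ_sat)·tanφ'/tanβ.)
γ' = 18.3 − 9.81 = 8.49 kN/m³
Numerator = 0.0 + 8.49·4.7·cos²15.9°·tan31.7° = 0.0 + 8.49·4.7·0.9249·0.6176 = 22.795 kPa
Denominator = 18.3·4.7·sin15.9°·cos15.9° = 18.3·4.7·0.2740·0.9617 = 22.662 kPa
FS = 22.795 / 22.662 = 1.006

FS = 1.01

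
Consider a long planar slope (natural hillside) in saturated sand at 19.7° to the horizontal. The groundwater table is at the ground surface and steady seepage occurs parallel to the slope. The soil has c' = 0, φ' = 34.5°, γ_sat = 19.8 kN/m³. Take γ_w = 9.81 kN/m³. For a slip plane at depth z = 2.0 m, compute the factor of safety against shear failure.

With seepage parallel to the slope and the water table at the surface, the effective normal stress on the slip plane uses the buoyant unit weight γ' = γ_sat − γ_w while the driving shear stress uses γ_sat:
FS = [c' + γ' z cos²β tanφ'] / [γ_sat z sinβ cosβ]
(For c' = 0 this reduces to FS = (γ'/γ_sat)·tanφ'/tanβ.)
γ' = 19.8 − 9.81 = 9.99 kN/m³
Numerator = 0.0 + 9.99·2.0·cos²19.7°·tan34.5° = 0.0 + 9.99·2.0·0.8864·0.6873 = 12.171 kPa
Denominator = 19.8·2.0·sin19.7°·cos19.7° = 19.8·2.0·0.3371·0.9415 = 12.568 kPa
FS = 12.171 / 12.568 = 0.968

FS = 0.97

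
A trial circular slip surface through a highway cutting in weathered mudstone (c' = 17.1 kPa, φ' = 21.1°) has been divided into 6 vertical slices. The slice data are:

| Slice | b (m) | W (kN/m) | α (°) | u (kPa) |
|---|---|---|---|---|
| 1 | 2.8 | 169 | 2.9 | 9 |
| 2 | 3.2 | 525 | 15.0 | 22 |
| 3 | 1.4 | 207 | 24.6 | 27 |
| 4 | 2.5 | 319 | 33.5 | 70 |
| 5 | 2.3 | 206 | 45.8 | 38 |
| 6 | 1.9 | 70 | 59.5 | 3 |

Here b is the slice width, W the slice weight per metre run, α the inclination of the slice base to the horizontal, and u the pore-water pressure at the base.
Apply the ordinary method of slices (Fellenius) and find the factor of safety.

FS = 1.01

Ordinary method of slices: FS = Σ[c'·Δl_i + (W_i cosα_i − u_i·Δl_i)·tanφ'] / Σ W_i sinα_i, with Δl_i = b_i / cosα_i.
Slice 1: Δl = 2.8/cos2.9° = 2.804 m; N'_1 = 169·cos2.9° − 9·2.804 = 143.6; c'Δl = 47.94; W sinα = 8.6
Slice 2: Δl = 3.2/cos15.0° = 3.313 m; N'_2 = 525·cos15.0° − 22·3.313 = 434.2; c'Δl = 56.65; W sinα = 135.9
Slice 3: Δl = 1.4/cos24.6° = 1.540 m; N'_3 = 207·cos24.6° − 27·1.540 = 146.6; c'Δl = 26.33; W sinα = 86.2
Slice 4: Δl = 2.5/cos33.5° = 2.998 m; N'_4 = 319·cos33.5° − 70·2.998 = 56.1; c'Δl = 51.27; W sinα = 176.1
Slice 5: Δl = 2.3/cos45.8° = 3.299 m; N'_5 = 206·cos45.8° − 38·3.299 = 18.3; c'Δl = 56.41; W sinα = 147.7
Slice 6: Δl = 1.9/cos59.5° = 3.744 m; N'_6 = 70·cos59.5° − 3·3.744 = 24.3; c'Δl = 64.01; W sinα = 60.3
Σc'Δl = 302.6 kN/m; ΣN' = 823.1 kN/m; ΣW sinα = 614.7 kN/m
Resisting = 302.6 + 823.1·tan21.1° = 302.6 + 317.6 = 620.2 kN/m
FS = 620.2 / 614.7 = 1.009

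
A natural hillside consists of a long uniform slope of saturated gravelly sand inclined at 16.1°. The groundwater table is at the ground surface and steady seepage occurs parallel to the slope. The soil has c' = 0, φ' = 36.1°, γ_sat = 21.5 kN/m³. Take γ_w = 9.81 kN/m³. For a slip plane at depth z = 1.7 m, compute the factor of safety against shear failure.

With seepage parallel to the slope and the water table at the surface, the effective normal stress on the slip plane uses the buoyant unit weight γ' = γ_sat − γ_w while the driving shear stress uses γ_sat:
FS = [c' + γ' z cos²β tanφ'] / [γ_sat z sinβ cosβ]
(For c' = 0 this reduces to FS = (γ'/γ_sat)·tanφ'/tanβ.)
γ' = 21.5 − 9.81 = 11.69 kN/m³
Numerator = 0.0 + 11.69·1.7·cos²16.1°·tan36.1° = 0.0 + 11.69·1.7·0.9231·0.7292 = 13.377 kPa
Denominator = 21.5·1.7·sin16.1°·cos16.1° = 21.5·1.7·0.2773·0.9608 = 9.738 kPa
FS = 13.377 / 9.738 = 1.374

FS = 1.37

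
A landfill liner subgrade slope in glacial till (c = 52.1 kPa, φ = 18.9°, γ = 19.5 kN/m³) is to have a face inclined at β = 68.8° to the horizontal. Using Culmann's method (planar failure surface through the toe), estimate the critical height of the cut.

H_c = 26.49 m

Culmann's analysis gives the critical failure plane at α_cr = (β + φ)/2 = (68.8 + 18.9)/2 = 43.8°, and the critical height
H_c = (4c/γ) · sinβ cosφ / [1 − cos(β − φ)]
    = (4·52.1/19.5) · sin68.8°·cos18.9° / [1 − cos(49.9°)]
    = 10.687 · 0.9323·0.9461 / [1 − 0.6441]
    = 10.687 · 0.8821 / 0.3559
    = 26.49 m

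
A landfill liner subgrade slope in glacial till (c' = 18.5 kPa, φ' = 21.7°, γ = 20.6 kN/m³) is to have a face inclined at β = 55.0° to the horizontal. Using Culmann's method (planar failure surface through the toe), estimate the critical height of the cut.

Culmann's analysis gives the critical failure plane at α_cr = (β + φ')/2 = (55.0 + 21.7)/2 = 38.4°, and the critical height
H_c = (4c'/γ) · sinβ cosφ' / [1 − cos(β − φ')]
    = (4·18.5/20.6) · sin55.0°·cos21.7° / [1 − cos(33.3°)]
    = 3.592 · 0.8192·0.9291 / [1 − 0.8358]
    = 3.592 · 0.7611 / 0.1642
    = 16.65 m

H_c = 16.65 m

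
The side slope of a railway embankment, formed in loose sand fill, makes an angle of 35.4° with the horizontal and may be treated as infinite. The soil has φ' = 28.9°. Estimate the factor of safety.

FS = 0.78

For a dry cohesionless infinite slope the factor of safety is FS = tanφ' / tanβ.
FS = tan28.9° / tan35.4° = 0.5520 / 0.7107 = 0.777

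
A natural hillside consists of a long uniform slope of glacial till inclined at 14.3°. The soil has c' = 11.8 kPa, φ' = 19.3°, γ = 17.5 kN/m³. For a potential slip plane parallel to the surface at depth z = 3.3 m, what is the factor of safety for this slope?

FS = 2.23

For an infinite slope with a slip plane parallel to the surface (no pore pressure): FS = [c' + γz cos²β tanφ'] / [γz sinβ cosβ].
γz = 17.5·3.3 = 57.75 kN/m²
Numerator = 11.8 + 57.75·cos²14.3°·tan19.3° = 11.8 + 57.75·0.9390·0.3502 = 30.790 kPa
Denominator = 57.75·sin14.3°·cos14.3° = 57.75·0.2470·0.9690 = 13.822 kPa
FS = 30.790 / 13.822 = 2.228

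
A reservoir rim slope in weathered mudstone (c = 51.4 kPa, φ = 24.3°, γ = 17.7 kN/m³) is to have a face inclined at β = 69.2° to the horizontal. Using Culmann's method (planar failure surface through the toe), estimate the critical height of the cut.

H_c = 33.93 m

Culmann's analysis gives the critical failure plane at α_cr = (β + φ)/2 = (69.2 + 24.3)/2 = 46.8°, and the critical height
H_c = (4c/γ) · sinβ cosφ / [1 − cos(β − φ)]
    = (4·51.4/17.7) · sin69.2°·cos24.3° / [1 − cos(44.9°)]
    = 11.616 · 0.9348·0.9114 / [1 − 0.7083]
    = 11.616 · 0.8520 / 0.2917
    = 33.93 m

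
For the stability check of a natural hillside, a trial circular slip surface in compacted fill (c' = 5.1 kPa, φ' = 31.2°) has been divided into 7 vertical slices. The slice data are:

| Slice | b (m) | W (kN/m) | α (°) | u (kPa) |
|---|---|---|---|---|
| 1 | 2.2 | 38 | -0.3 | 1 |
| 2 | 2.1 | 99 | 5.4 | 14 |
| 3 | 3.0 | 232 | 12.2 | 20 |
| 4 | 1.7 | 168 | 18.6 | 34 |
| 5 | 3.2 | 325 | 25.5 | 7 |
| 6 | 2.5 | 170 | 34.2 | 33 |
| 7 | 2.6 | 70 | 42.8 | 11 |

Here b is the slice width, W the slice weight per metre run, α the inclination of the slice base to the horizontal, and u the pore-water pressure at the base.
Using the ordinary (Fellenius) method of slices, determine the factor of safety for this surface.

FS = 1.31

Ordinary method of slices: FS = Σ[c'·Δl_i + (W_i cosα_i − u_i·Δl_i)·tanφ'] / Σ W_i sinα_i, with Δl_i = b_i / cosα_i.
Slice 1: Δl = 2.2/cos(-0.3°) = 2.200 m; N'_1 = 38·cos(-0.3°) − 1·2.200 = 35.8; c'Δl = 11.22; W sinα = -0.2
Slice 2: Δl = 2.1/cos5.4° = 2.109 m; N'_2 = 99·cos5.4° − 14·2.109 = 69.0; c'Δl = 10.76; W sinα = 9.3
Slice 3: Δl = 3.0/cos12.2° = 3.069 m; N'_3 = 232·cos12.2° − 20·3.069 = 165.4; c'Δl = 15.65; W sinα = 49.0
Slice 4: Δl = 1.7/cos18.6° = 1.794 m; N'_4 = 168·cos18.6° − 34·1.794 = 98.2; c'Δl = 9.15; W sinα = 53.6
Slice 5: Δl = 3.2/cos25.5° = 3.545 m; N'_5 = 325·cos25.5° − 7·3.545 = 268.5; c'Δl = 18.08; W sinα = 139.9
Slice 6: Δl = 2.5/cos34.2° = 3.023 m; N'_6 = 170·cos34.2° − 33·3.023 = 40.9; c'Δl = 15.42; W sinα = 95.6
Slice 7: Δl = 2.6/cos42.8° = 3.544 m; N'_7 = 70·cos42.8° − 11·3.544 = 12.4; c'Δl = 18.07; W sinα = 47.6
Σc'Δl = 98.3 kN/m; ΣN' = 690.2 kN/m; ΣW sinα = 394.8 kN/m
Resisting = 98.3 + 690.2·tan31.2° = 98.3 + 418.0 = 516.4 kN/m
FS = 516.4 / 394.8 = 1.308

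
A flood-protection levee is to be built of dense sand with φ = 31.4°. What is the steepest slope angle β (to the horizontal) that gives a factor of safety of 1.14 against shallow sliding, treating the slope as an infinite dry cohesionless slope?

β = 28.2°

For an infinite dry cohesionless slope FS = tanφ/tanβ, so tanβ = tanφ / FS.
tanβ = tan31.4° / 1.14 = 0.6104 / 1.14 = 0.5354
β = arctan(0.5354) = 28.17°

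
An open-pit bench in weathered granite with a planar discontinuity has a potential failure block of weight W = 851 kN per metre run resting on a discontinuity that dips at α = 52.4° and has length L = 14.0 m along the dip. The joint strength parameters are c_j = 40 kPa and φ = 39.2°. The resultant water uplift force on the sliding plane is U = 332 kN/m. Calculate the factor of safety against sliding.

Resolving the block weight along and normal to the plane and applying the Mohr–Coulomb strength on the joint:
N' = W cosα − U = 851·cos52.4° − 332 = 187.2 kN/m
Driving force T = W sinα = 851·sin52.4° = 674.2 kN/m
Resisting force R = c_j·L + N'·tanφ = 40·14.0 + 187.2·tan39.2° = 560.0 + 152.7 = 712.7 kN/m
FS = R / T = 712.7 / 674.2 = 1.057

FS = 1.06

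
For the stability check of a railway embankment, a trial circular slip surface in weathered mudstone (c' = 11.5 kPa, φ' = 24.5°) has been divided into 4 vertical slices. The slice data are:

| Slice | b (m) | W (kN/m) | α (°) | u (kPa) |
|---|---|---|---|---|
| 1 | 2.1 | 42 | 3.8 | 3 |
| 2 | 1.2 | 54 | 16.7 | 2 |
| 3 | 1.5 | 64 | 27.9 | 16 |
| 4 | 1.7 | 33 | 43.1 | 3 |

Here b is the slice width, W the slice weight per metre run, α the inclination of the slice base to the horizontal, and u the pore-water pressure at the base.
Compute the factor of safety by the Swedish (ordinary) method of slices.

Ordinary method of slices: FS = Σ[c'·Δl_i + (W_i cosα_i − u_i·Δl_i)·tanφ'] / Σ W_i sinα_i, with Δl_i = b_i / cosα_i.
Slice 1: Δl = 2.1/cos3.8° = 2.105 m; N'_1 = 42·cos3.8° − 3·2.105 = 35.6; c'Δl = 24.20; W sinα = 2.8
Slice 2: Δl = 1.2/cos16.7° = 1.253 m; N'_2 = 54·cos16.7° − 2·1.253 = 49.2; c'Δl = 14.41; W sinα = 15.5
Slice 3: Δl = 1.5/cos27.9° = 1.697 m; N'_3 = 64·cos27.9° − 16·1.697 = 29.4; c'Δl = 19.52; W sinα = 29.9
Slice 4: Δl = 1.7/cos43.1° = 2.328 m; N'_4 = 33·cos43.1° − 3·2.328 = 17.1; c'Δl = 26.77; W sinα = 22.5
Σc'Δl = 84.9 kN/m; ΣN' = 131.3 kN/m; ΣW sinα = 70.8 kN/m
Resisting = 84.9 + 131.3·tan24.5° = 84.9 + 59.8 = 144.8 kN/m
FS = 144.8 / 70.8 = 2.045

FS = 2.04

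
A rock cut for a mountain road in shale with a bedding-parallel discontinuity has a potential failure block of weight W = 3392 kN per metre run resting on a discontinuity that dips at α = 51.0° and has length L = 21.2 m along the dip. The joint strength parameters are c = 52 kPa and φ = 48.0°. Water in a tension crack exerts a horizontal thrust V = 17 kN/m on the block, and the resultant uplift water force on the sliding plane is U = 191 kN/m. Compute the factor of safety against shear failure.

FS = 1.23

Resolving the block weight along and normal to the plane and applying the Mohr–Coulomb strength on the joint:
N' = W cosα − U − V sinα = 3392·cos51.0° − 191 − 17·sin51.0° = 1930.4 kN/m
Driving force T = W sinα + V cosα = 3392·sin51.0° + 17·cos51.0° = 2646.8 kN/m
Resisting force R = c·L + N'·tanφ = 52·21.2 + 1930.4·tan48.0° = 1102.4 + 2144.0 = 3246.4 kN/m
FS = R / T = 3246.4 / 2646.8 = 1.227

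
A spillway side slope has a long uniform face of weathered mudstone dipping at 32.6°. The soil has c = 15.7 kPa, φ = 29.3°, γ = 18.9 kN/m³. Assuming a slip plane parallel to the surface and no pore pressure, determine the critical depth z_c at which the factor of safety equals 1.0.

Setting FS = 1.00 in FS = [c + γz cos²β tanφ] / [γz sinβ cosβ] and solving for z:
z = c / [γ cosβ (FS·sinβ − cosβ·tanφ)]
  = 15.7 / [18.9·cos32.6°·(1.00·sin32.6° − cos32.6°·tan29.3°)]
  = 15.7 / [18.9·0.8425·(1.00·0.5388 − 0.8425·0.5612)]
  = 15.7 / 1.0510 = 14.938 m

z_c = 14.94 m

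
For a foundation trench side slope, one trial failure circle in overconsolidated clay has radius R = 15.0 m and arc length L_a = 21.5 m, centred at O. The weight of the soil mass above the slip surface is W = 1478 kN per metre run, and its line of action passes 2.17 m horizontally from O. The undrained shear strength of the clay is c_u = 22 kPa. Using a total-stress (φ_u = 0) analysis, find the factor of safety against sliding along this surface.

FS = 2.21

Taking moments about the centre O, the resisting moment is provided by the undrained shear strength acting along the arc:
M_R = c_u·L_a·R = 22·21.50·15.0 = 7095.0 kN·m/m
M_D = W·d = 1478·2.17 = 3207.3 kN·m/m
FS = M_R / M_D = 7095.0 / 3207.3 = 2.212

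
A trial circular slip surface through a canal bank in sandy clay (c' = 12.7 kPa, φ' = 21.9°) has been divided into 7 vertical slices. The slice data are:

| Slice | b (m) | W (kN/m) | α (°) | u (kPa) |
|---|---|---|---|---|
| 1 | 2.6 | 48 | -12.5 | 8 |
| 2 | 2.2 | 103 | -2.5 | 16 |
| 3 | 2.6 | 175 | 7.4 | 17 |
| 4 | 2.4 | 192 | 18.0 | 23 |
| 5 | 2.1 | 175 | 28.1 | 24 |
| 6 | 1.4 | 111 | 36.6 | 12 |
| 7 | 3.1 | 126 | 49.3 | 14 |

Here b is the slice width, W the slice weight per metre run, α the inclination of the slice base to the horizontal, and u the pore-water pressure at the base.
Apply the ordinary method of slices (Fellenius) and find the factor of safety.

FS = 1.45

Ordinary method of slices: FS = Σ[c'·Δl_i + (W_i cosα_i − u_i·Δl_i)·tanφ'] / Σ W_i sinα_i, with Δl_i = b_i / cosα_i.
Slice 1: Δl = 2.6/cos(-12.5°) = 2.663 m; N'_1 = 48·cos(-12.5°) − 8·2.663 = 25.6; c'Δl = 33.82; W sinα = -10.4
Slice 2: Δl = 2.2/cos(-2.5°) = 2.202 m; N'_2 = 103·cos(-2.5°) − 16·2.202 = 67.7; c'Δl = 27.97; W sinα = -4.5
Slice 3: Δl = 2.6/cos7.4° = 2.622 m; N'_3 = 175·cos7.4° − 17·2.622 = 129.0; c'Δl = 33.30; W sinα = 22.5
Slice 4: Δl = 2.4/cos18.0° = 2.524 m; N'_4 = 192·cos18.0° − 23·2.524 = 124.6; c'Δl = 32.05; W sinα = 59.3
Slice 5: Δl = 2.1/cos28.1° = 2.381 m; N'_5 = 175·cos28.1° − 24·2.381 = 97.2; c'Δl = 30.23; W sinα = 82.4
Slice 6: Δl = 1.4/cos36.6° = 1.744 m; N'_6 = 111·cos36.6° − 12·1.744 = 68.2; c'Δl = 22.15; W sinα = 66.2
Slice 7: Δl = 3.1/cos49.3° = 4.754 m; N'_7 = 126·cos49.3° − 14·4.754 = 15.6; c'Δl = 60.37; W sinα = 95.5
Σc'Δl = 239.9 kN/m; ΣN' = 527.8 kN/m; ΣW sinα = 311.1 kN/m
Resisting = 239.9 + 527.8·tan21.9° = 239.9 + 212.2 = 452.1 kN/m
FS = 452.1 / 311.1 = 1.453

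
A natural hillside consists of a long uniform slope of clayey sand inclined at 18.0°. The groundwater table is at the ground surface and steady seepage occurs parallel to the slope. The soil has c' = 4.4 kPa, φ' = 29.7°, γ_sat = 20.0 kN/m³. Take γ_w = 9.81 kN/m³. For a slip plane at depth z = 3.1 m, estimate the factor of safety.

With seepage parallel to the slope and the water table at the surface, the effective normal stress on the slip plane uses the buoyant unit weight γ' = γ_sat − γ_w while the driving shear stress uses γ_sat:
FS = [c' + γ' z cos²β tanφ'] / [γ_sat z sinβ cosβ]
γ' = 20.0 − 9.81 = 10.19 kN/m³
Numerator = 4.4 + 10.19·3.1·cos²18.0°·tan29.7° = 4.4 + 10.19·3.1·0.9045·0.5704 = 20.697 kPa
Denominator = 20.0·3.1·sin18.0°·cos18.0° = 20.0·3.1·0.3090·0.9511 = 18.221 kPa
FS = 20.697 / 18.221 = 1.136

FS = 1.14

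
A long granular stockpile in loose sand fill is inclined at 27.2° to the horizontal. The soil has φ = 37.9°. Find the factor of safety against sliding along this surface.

FS = 1.51

For a dry cohesionless infinite slope the factor of safety is FS = tanφ / tanβ.
FS = tan37.9° / tan27.2° = 0.7785 / 0.5139 = 1.515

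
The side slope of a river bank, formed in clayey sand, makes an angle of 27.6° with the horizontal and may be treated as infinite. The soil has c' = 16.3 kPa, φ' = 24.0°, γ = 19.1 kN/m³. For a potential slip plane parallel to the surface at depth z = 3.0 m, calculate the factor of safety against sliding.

For an infinite slope with a slip plane parallel to the surface (no pore pressure): FS = [c' + γz cos²β tanφ'] / [γz sinβ cosβ].
γz = 19.1·3.0 = 57.30 kN/m²
Numerator = 16.3 + 57.30·cos²27.6°·tan24.0° = 16.3 + 57.30·0.7854·0.4452 = 36.336 kPa
Denominator = 57.30·sin27.6°·cos27.6° = 57.30·0.4633·0.8862 = 23.526 kPa
FS = 36.336 / 23.526 = 1.544

FS = 1.54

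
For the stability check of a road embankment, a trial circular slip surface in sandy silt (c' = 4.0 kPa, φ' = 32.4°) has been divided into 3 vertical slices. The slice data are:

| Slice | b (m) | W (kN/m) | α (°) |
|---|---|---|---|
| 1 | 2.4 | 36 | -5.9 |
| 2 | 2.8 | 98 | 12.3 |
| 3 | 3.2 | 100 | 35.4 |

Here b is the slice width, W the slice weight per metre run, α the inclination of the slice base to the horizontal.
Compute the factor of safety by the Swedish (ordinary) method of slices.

Ordinary method of slices: FS = Σ[c'·Δl_i + (W_i cosα_i)·tanφ'] / Σ W_i sinα_i, with Δl_i = b_i / cosα_i.
Slice 1: Δl = 2.4/cos(-5.9°) = 2.413 m; N'_1 = 36·cos(-5.9°) = 35.8; c'Δl = 9.65; W sinα = -3.7
Slice 2: Δl = 2.8/cos12.3° = 2.866 m; N'_2 = 98·cos12.3° = 95.8; c'Δl = 11.46; W sinα = 20.9
Slice 3: Δl = 3.2/cos35.4° = 3.926 m; N'_3 = 100·cos35.4° = 81.5; c'Δl = 15.70; W sinα = 57.9
Σc'Δl = 36.8 kN/m; ΣN' = 213.1 kN/m; ΣW sinα = 75.1 kN/m
Resisting = 36.8 + 213.1·tan32.4° = 36.8 + 135.2 = 172.0 kN/m
FS = 172.0 / 75.1 = 2.291

FS = 2.29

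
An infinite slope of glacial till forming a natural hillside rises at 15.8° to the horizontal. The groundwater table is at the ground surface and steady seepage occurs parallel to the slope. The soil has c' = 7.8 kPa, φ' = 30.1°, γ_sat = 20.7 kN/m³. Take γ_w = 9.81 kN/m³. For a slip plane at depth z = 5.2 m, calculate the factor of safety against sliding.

With seepage parallel to the slope and the water table at the surface, the effective normal stress on the slip plane uses the buoyant unit weight γ' = γ_sat − γ_w while the driving shear stress uses γ_sat:
FS = [c' + γ' z cos²β tanφ'] / [γ_sat z sinβ cosβ]
γ' = 20.7 − 9.81 = 10.89 kN/m³
Numerator = 7.8 + 10.89·5.2·cos²15.8°·tan30.1° = 7.8 + 10.89·5.2·0.9259·0.5797 = 38.192 kPa
Denominator = 20.7·5.2·sin15.8°·cos15.8° = 20.7·5.2·0.2723·0.9622 = 28.201 kPa
FS = 38.192 / 28.201 = 1.354

FS = 1.35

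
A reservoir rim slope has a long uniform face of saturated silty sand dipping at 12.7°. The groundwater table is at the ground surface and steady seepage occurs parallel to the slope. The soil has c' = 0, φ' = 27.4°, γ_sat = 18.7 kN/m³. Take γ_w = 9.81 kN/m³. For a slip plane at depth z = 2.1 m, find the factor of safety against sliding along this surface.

With seepage parallel to the slope and the water table at the surface, the effective normal stress on the slip plane uses the buoyant unit weight γ' = γ_sat − γ_w while the driving shear stress uses γ_sat:
FS = [c' + γ' z cos²β tanφ'] / [γ_sat z sinβ cosβ]
(For c' = 0 this reduces to FS = (γ'/γ_sat)·tanφ'/tanβ.)
γ' = 18.7 − 9.81 = 8.89 kN/m³
Numerator = 0.0 + 8.89·2.1·cos²12.7°·tan27.4° = 0.0 + 8.89·2.1·0.9517·0.5184 = 9.209 kPa
Denominator = 18.7·2.1·sin12.7°·cos12.7° = 18.7·2.1·0.2198·0.9755 = 8.422 kPa
FS = 9.209 / 8.422 = 1.093

FS = 1.09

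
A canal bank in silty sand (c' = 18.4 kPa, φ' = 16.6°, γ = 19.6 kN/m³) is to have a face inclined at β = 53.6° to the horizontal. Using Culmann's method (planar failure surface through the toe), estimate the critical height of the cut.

Culmann's analysis gives the critical failure plane at α_cr = (β + φ')/2 = (53.6 + 16.6)/2 = 35.1°, and the critical height
H_c = (4c'/γ) · sinβ cosφ' / [1 − cos(β − φ')]
    = (4·18.4/19.6) · sin53.6°·cos16.6° / [1 − cos(37.0°)]
    = 3.755 · 0.8049·0.9583 / [1 − 0.7986]
    = 3.755 · 0.7713 / 0.2014
    = 14.38 m

H_c = 14.38 m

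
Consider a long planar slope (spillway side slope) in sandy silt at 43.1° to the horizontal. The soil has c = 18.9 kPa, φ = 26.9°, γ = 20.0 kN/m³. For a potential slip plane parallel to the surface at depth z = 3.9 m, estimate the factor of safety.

For an infinite slope with a slip plane parallel to the surface (no pore pressure): FS = [c + γz cos²β tanφ] / [γz sinβ cosβ].
γz = 20.0·3.9 = 78.00 kN/m²
Numerator = 18.9 + 78.00·cos²43.1°·tan26.9° = 18.9 + 78.00·0.5331·0.5073 = 39.997 kPa
Denominator = 78.00·sin43.1°·cos43.1° = 78.00·0.6833·0.7302 = 38.914 kPa
FS = 39.997 / 38.914 = 1.028

FS = 1.03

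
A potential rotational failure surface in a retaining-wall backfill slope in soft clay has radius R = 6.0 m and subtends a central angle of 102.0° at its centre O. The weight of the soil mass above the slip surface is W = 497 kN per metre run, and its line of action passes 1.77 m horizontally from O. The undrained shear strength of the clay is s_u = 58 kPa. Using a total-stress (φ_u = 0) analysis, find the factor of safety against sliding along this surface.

FS = 4.23

Taking moments about the centre O, the resisting moment is provided by the undrained shear strength acting along the arc:
Arc length L_a = R·θ = 6.0·(102.0°·π/180) = 6.0·1.7802 = 10.68 m
M_R = s_u·L_a·R = 58·10.68·6.0 = 3717.1 kN·m/m
M_D = W·d = 497·1.77 = 879.7 kN·m/m
FS = M_R / M_D = 3717.1 / 879.7 = 4.226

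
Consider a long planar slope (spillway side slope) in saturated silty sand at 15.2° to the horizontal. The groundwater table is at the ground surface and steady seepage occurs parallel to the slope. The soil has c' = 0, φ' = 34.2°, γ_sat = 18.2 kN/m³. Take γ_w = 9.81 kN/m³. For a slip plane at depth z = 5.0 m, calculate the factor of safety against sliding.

With seepage parallel to the slope and the water table at the surface, the effective normal stress on the slip plane uses the buoyant unit weight γ' = γ_sat − γ_w while the driving shear stress uses γ_sat:
FS = [c' + γ' z cos²β tanφ'] / [γ_sat z sinβ cosβ]
(For c' = 0 this reduces to FS = (γ'/γ_sat)·tanφ'/tanβ.)
γ' = 18.2 − 9.81 = 8.39 kN/m³
Numerator = 0.0 + 8.39·5.0·cos²15.2°·tan34.2° = 0.0 + 8.39·5.0·0.9313·0.6796 = 26.549 kPa
Denominator = 18.2·5.0·sin15.2°·cos15.2° = 18.2·5.0·0.2622·0.9650 = 23.025 kPa
FS = 26.549 / 23.025 = 1.153

FS = 1.15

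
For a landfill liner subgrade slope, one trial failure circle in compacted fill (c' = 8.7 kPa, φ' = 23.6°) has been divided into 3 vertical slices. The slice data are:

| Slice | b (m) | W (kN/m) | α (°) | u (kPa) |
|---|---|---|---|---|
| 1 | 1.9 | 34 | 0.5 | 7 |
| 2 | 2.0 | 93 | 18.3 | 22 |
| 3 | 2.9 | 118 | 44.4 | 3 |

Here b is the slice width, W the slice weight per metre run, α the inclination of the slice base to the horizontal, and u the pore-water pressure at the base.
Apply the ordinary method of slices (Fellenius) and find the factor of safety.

Ordinary method of slices: FS = Σ[c'·Δl_i + (W_i cosα_i − u_i·Δl_i)·tanφ'] / Σ W_i sinα_i, with Δl_i = b_i / cosα_i.
Slice 1: Δl = 1.9/cos0.5° = 1.900 m; N'_1 = 34·cos0.5° − 7·1.900 = 20.7; c'Δl = 16.53; W sinα = 0.3
Slice 2: Δl = 2.0/cos18.3° = 2.107 m; N'_2 = 93·cos18.3° − 22·2.107 = 42.0; c'Δl = 18.33; W sinα = 29.2
Slice 3: Δl = 2.9/cos44.4° = 4.059 m; N'_3 = 118·cos44.4° − 3·4.059 = 72.1; c'Δl = 35.31; W sinα = 82.6
Σc'Δl = 70.2 kN/m; ΣN' = 134.8 kN/m; ΣW sinα = 112.1 kN/m
Resisting = 70.2 + 134.8·tan23.6° = 70.2 + 58.9 = 129.1 kN/m
FS = 129.1 / 112.1 = 1.152

FS = 1.15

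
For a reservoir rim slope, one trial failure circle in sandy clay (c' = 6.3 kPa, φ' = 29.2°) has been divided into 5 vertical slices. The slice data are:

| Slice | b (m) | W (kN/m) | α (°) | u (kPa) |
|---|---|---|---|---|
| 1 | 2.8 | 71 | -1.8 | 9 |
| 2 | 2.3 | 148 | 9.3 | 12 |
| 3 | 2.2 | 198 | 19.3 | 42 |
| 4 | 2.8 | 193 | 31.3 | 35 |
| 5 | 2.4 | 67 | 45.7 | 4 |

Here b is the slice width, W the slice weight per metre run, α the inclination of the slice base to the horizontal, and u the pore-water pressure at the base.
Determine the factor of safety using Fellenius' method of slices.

Ordinary method of slices: FS = Σ[c'·Δl_i + (W_i cosα_i − u_i·Δl_i)·tanφ'] / Σ W_i sinα_i, with Δl_i = b_i / cosα_i.
Slice 1: Δl = 2.8/cos(-1.8°) = 2.801 m; N'_1 = 71·cos(-1.8°) − 9·2.801 = 45.8; c'Δl = 17.65; W sinα = -2.2
Slice 2: Δl = 2.3/cos9.3° = 2.331 m; N'_2 = 148·cos9.3° − 12·2.331 = 118.1; c'Δl = 14.68; W sinα = 23.9
Slice 3: Δl = 2.2/cos19.3° = 2.331 m; N'_3 = 198·cos19.3° − 42·2.331 = 89.0; c'Δl = 14.69; W sinα = 65.4
Slice 4: Δl = 2.8/cos31.3° = 3.277 m; N'_4 = 193·cos31.3° − 35·3.277 = 50.2; c'Δl = 20.64; W sinα = 100.3
Slice 5: Δl = 2.4/cos45.7° = 3.436 m; N'_5 = 67·cos45.7° − 4·3.436 = 33.0; c'Δl = 21.65; W sinα = 48.0
Σc'Δl = 89.3 kN/m; ΣN' = 336.1 kN/m; ΣW sinα = 235.3 kN/m
Resisting = 89.3 + 336.1·tan29.2° = 89.3 + 187.8 = 277.1 kN/m
FS = 277.1 / 235.3 = 1.178

FS = 1.18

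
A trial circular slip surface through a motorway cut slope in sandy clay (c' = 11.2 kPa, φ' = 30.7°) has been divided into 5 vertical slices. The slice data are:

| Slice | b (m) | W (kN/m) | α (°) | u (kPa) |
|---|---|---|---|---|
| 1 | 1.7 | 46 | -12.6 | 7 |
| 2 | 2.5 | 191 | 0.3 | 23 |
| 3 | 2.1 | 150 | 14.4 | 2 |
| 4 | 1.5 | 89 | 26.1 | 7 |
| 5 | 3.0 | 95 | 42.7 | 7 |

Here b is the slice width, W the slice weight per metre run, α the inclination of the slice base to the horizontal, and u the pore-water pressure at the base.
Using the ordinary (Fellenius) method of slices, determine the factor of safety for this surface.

Ordinary method of slices: FS = Σ[c'·Δl_i + (W_i cosα_i − u_i·Δl_i)·tanφ'] / Σ W_i sinα_i, with Δl_i = b_i / cosα_i.
Slice 1: Δl = 1.7/cos(-12.6°) = 1.742 m; N'_1 = 46·cos(-12.6°) − 7·1.742 = 32.7; c'Δl = 19.51; W sinα = -10.0
Slice 2: Δl = 2.5/cos0.3° = 2.500 m; N'_2 = 191·cos0.3° − 23·2.500 = 133.5; c'Δl = 28.00; W sinα = 1.0
Slice 3: Δl = 2.1/cos14.4° = 2.168 m; N'_3 = 150·cos14.4° − 2·2.168 = 141.0; c'Δl = 24.28; W sinα = 37.3
Slice 4: Δl = 1.5/cos26.1° = 1.670 m; N'_4 = 89·cos26.1° − 7·1.670 = 68.2; c'Δl = 18.71; W sinα = 39.2
Slice 5: Δl = 3.0/cos42.7° = 4.082 m; N'_5 = 95·cos42.7° − 7·4.082 = 41.2; c'Δl = 45.72; W sinα = 64.4
Σc'Δl = 136.2 kN/m; ΣN' = 416.6 kN/m; ΣW sinα = 131.8 kN/m
Resisting = 136.2 + 416.6·tan30.7° = 136.2 + 247.4 = 383.6 kN/m
FS = 383.6 / 131.8 = 2.909

FS = 2.91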